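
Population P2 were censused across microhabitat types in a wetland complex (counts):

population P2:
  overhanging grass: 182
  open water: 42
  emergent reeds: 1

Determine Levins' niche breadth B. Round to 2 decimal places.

Proportions for population P2 (n=225): 182/225=0.8089, 42/225=0.1867, 1/225=0.0044
Σpᵢ² = 0.8089² + 0.1867² + 0.0044² = 0.654319 + 0.034857 + 0.000019 = 0.689195
B = 1 / 0.689195 = 1.4510

1.45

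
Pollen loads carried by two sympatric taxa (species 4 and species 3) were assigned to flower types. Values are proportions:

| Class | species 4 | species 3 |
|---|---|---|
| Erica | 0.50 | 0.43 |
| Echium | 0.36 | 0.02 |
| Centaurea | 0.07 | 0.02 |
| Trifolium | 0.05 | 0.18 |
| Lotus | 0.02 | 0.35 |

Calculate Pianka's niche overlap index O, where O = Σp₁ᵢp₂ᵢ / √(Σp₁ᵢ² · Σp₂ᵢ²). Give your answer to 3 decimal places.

0.660

Σ p₁ᵢp₂ᵢ = 0.2150 + 0.0072 + 0.0014 + 0.0090 + 0.0070 = 0.2396
Σp_1ᵢ² = 0.50² + 0.36² + 0.07² + 0.05² + 0.02² = 0.2500 + 0.1296 + 0.0049 + 0.0025 + 0.0004 = 0.3874
Σp_2ᵢ² = 0.43² + 0.02² + 0.02² + 0.18² + 0.35² = 0.1849 + 0.0004 + 0.0004 + 0.0324 + 0.1225 = 0.3406
O = 0.2396 / √(0.3874 × 0.3406) = 0.2396 / 0.363247 = 0.65961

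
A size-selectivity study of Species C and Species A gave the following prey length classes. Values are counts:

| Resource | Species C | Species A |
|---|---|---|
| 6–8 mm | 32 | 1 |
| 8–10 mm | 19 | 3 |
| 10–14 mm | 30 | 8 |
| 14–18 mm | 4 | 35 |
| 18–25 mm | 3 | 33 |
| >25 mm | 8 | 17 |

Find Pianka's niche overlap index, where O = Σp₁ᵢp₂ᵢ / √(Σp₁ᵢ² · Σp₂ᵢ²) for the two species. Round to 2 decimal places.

0.28

Proportions for Species C (n=96): 32/96=0.3333, 19/96=0.1979, 30/96=0.3125, 4/96=0.0417, 3/96=0.0313, 8/96=0.0833
Proportions for Species A (n=97): 1/97=0.0103, 3/97=0.0309, 8/97=0.0825, 35/97=0.3608, 33/97=0.3402, 17/97=0.1753
Σ p₁ᵢp₂ᵢ = 0.003433 + 0.006115 + 0.025781 + 0.015045 + 0.010648 + 0.014602 = 0.075624
Σp_1ᵢ² = 0.3333² + 0.1979² + 0.3125² + 0.0417² + 0.0313² + 0.0833² = 0.111089 + 0.039164 + 0.097656 + 0.001739 + 0.000980 + 0.006939 = 0.257567
Σp_2ᵢ² = 0.0103² + 0.0309² + 0.0825² + 0.3608² + 0.3402² + 0.1753² = 0.000106 + 0.000955 + 0.006806 + 0.130177 + 0.115736 + 0.030730 = 0.284510
O = 0.075624 / √(0.257567 × 0.284510) = 0.075624 / 0.2707035 = 0.2794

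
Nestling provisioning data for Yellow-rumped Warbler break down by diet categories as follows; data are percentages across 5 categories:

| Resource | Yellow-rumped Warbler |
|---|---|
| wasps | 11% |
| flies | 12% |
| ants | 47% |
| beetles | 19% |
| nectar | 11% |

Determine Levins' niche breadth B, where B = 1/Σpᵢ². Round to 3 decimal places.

3.383

Convert percentages to proportions (divide by 100).
Σpᵢ² = 0.11² + 0.12² + 0.47² + 0.19² + 0.11² = 0.0121 + 0.0144 + 0.2209 + 0.0361 + 0.0121 = 0.2956
B = 1 / 0.2956 = 3.38295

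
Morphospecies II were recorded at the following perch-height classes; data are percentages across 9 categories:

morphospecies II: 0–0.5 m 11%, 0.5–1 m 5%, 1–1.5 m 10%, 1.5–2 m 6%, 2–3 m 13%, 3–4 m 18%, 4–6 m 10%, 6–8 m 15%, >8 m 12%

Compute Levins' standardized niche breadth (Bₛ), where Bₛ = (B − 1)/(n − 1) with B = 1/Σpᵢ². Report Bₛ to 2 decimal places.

Convert percentages to proportions (divide by 100).
Σpᵢ² = 0.11² + 0.05² + 0.10² + 0.06² + 0.13² + 0.18² + 0.10² + 0.15² + 0.12² = 0.0121 + 0.0025 + 0.0100 + 0.0036 + 0.0169 + 0.0324 + 0.0100 + 0.0225 + 0.0144 = 0.1244
B = 1 / 0.1244 = 8.0386
Bₛ = (B − 1)/(n − 1) = (8.0386 − 1)/(9 − 1) = 7.0386/8 = 0.8798

0.88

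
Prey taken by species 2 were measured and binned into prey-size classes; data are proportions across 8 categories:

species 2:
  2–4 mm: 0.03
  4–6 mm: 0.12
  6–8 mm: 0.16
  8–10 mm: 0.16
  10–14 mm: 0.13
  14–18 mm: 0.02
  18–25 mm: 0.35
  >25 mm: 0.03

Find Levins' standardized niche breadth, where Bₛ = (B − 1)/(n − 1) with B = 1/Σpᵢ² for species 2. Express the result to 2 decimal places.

0.55

Σpᵢ² = 0.03² + 0.12² + 0.16² + 0.16² + 0.13² + 0.02² + 0.35² + 0.03² = 0.0009 + 0.0144 + 0.0256 + 0.0256 + 0.0169 + 0.0004 + 0.1225 + 0.0009 = 0.2072
B = 1 / 0.2072 = 4.8263
Bₛ = (B − 1)/(n − 1) = (4.8263 − 1)/(8 − 1) = 3.8263/7 = 0.5466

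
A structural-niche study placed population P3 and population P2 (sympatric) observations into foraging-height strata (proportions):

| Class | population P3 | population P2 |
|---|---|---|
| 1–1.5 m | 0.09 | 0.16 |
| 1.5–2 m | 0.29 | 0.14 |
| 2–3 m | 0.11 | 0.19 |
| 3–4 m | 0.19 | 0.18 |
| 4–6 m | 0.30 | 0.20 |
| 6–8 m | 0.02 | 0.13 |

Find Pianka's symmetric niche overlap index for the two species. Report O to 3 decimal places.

Σ p₁ᵢp₂ᵢ = 0.0144 + 0.0406 + 0.0209 + 0.0342 + 0.0600 + 0.0026 = 0.1727
Σp_1ᵢ² = 0.09² + 0.29² + 0.11² + 0.19² + 0.30² + 0.02² = 0.0081 + 0.0841 + 0.0121 + 0.0361 + 0.0900 + 0.0004 = 0.2308
Σp_2ᵢ² = 0.16² + 0.14² + 0.19² + 0.18² + 0.20² + 0.13² = 0.0256 + 0.0196 + 0.0361 + 0.0324 + 0.0400 + 0.0169 = 0.1706
O = 0.1727 / √(0.2308 × 0.1706) = 0.1727 / 0.198430 = 0.87033

0.870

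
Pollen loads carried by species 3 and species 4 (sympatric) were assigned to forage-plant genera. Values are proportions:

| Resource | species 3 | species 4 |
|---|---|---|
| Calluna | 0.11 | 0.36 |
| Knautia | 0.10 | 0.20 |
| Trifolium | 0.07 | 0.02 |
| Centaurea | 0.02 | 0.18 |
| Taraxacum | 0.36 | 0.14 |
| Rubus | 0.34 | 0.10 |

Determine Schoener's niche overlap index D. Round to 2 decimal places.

Σ|p₁ᵢ − p₂ᵢ| = 0.25 + 0.10 + 0.05 + 0.16 + 0.22 + 0.24 = 1.02
D = 1 − ½ × 1.02 = 1 − 0.510 = 0.4900

0.49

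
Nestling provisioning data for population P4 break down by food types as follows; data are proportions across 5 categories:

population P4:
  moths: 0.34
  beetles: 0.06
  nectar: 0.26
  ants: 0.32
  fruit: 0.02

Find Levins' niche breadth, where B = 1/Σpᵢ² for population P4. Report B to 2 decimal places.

Σpᵢ² = 0.34² + 0.06² + 0.26² + 0.32² + 0.02² = 0.1156 + 0.0036 + 0.0676 + 0.1024 + 0.0004 = 0.2896
B = 1 / 0.2896 = 3.4530

3.45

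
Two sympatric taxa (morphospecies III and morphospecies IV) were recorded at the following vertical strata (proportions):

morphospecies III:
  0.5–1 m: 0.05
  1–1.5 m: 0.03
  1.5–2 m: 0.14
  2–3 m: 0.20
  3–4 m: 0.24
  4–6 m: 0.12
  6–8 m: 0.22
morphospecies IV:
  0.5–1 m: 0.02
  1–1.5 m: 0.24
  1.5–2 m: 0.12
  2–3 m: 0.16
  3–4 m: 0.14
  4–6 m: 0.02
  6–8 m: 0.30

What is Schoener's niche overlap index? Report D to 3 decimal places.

0.710

Σ|p₁ᵢ − p₂ᵢ| = 0.03 + 0.21 + 0.02 + 0.04 + 0.10 + 0.10 + 0.08 = 0.58
D = 1 − ½ × 0.58 = 1 − 0.290 = 0.71000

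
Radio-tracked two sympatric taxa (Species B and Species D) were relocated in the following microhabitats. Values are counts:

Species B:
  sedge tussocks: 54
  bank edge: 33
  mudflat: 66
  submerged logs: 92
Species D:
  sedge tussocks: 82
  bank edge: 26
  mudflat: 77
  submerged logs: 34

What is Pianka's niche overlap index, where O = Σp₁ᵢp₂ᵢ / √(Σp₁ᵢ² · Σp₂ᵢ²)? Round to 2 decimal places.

0.86

Proportions for Species B (n=245): 54/245=0.2204, 33/245=0.1347, 66/245=0.2694, 92/245=0.3755
Proportions for Species D (n=219): 82/219=0.3744, 26/219=0.1187, 77/219=0.3516, 34/219=0.1553
Σ p₁ᵢp₂ᵢ = 0.082518 + 0.015989 + 0.094721 + 0.058315 = 0.251543
Σp_1ᵢ² = 0.2204² + 0.1347² + 0.2694² + 0.3755² = 0.048576 + 0.018144 + 0.072576 + 0.141000 = 0.280296
Σp_2ᵢ² = 0.3744² + 0.1187² + 0.3516² + 0.1553² = 0.140175 + 0.014090 + 0.123623 + 0.024118 = 0.302006
O = 0.251543 / √(0.280296 × 0.302006) = 0.251543 / 0.2909486 = 0.8646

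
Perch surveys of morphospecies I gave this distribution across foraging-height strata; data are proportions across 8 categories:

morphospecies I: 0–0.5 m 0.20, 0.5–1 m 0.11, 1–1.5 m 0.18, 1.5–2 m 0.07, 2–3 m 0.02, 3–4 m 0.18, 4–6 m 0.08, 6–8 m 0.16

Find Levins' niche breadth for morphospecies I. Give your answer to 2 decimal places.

Σpᵢ² = 0.20² + 0.11² + 0.18² + 0.07² + 0.02² + 0.18² + 0.08² + 0.16² = 0.0400 + 0.0121 + 0.0324 + 0.0049 + 0.0004 + 0.0324 + 0.0064 + 0.0256 = 0.1542
B = 1 / 0.1542 = 6.4851

6.49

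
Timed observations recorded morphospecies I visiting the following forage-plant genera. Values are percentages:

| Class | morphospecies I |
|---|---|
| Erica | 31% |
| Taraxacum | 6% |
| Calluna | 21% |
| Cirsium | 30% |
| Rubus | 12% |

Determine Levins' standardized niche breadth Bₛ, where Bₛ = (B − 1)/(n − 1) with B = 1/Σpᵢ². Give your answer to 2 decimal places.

0.76

Convert percentages to proportions (divide by 100).
Σpᵢ² = 0.31² + 0.06² + 0.21² + 0.30² + 0.12² = 0.0961 + 0.0036 + 0.0441 + 0.0900 + 0.0144 = 0.2482
B = 1 / 0.2482 = 4.0290
Bₛ = (B − 1)/(n − 1) = (4.0290 − 1)/(5 − 1) = 3.0290/4 = 0.7573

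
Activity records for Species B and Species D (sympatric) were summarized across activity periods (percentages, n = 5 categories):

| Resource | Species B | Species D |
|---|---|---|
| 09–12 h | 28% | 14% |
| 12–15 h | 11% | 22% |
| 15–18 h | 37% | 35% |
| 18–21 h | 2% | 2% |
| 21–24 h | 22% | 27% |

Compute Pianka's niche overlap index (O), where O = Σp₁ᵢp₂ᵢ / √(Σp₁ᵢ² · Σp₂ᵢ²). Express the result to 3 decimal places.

Convert percentages to proportions (divide by 100).
Σ p₁ᵢp₂ᵢ = 0.0392 + 0.0242 + 0.1295 + 0.0004 + 0.0594 = 0.2527
Σp_1ᵢ² = 0.28² + 0.11² + 0.37² + 0.02² + 0.22² = 0.0784 + 0.0121 + 0.1369 + 0.0004 + 0.0484 = 0.2762
Σp_2ᵢ² = 0.14² + 0.22² + 0.35² + 0.02² + 0.27² = 0.0196 + 0.0484 + 0.1225 + 0.0004 + 0.0729 = 0.2638
O = 0.2527 / √(0.2762 × 0.2638) = 0.2527 / 0.269929 = 0.93617

0.936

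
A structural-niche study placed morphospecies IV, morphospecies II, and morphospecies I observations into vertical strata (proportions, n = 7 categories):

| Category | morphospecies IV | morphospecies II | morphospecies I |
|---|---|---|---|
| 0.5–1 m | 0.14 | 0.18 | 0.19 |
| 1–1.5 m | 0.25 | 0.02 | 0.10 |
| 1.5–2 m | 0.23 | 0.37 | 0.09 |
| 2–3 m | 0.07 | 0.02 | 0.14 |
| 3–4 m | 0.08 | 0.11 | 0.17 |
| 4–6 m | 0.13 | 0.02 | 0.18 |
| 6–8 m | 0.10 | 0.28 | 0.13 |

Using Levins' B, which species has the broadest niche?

Σp_IVᵢ² = 0.14² + 0.25² + 0.23² + 0.07² + 0.08² + 0.13² + 0.10² = 0.0196 + 0.0625 + 0.0529 + 0.0049 + 0.0064 + 0.0169 + 0.0100 = 0.1732
B_IV = 1 / 0.1732 = 5.7737
Σp_IIᵢ² = 0.18² + 0.02² + 0.37² + 0.02² + 0.11² + 0.02² + 0.28² = 0.0324 + 0.0004 + 0.1369 + 0.0004 + 0.0121 + 0.0004 + 0.0784 = 0.2610
B_II = 1 / 0.2610 = 3.8314
Σp_Iᵢ² = 0.19² + 0.10² + 0.09² + 0.14² + 0.17² + 0.18² + 0.13² = 0.0361 + 0.0100 + 0.0081 + 0.0196 + 0.0289 + 0.0324 + 0.0169 = 0.1520
B_I = 1 / 0.1520 = 6.5789
Highest B → broadest niche (most generalist): morphospecies I (B = 6.58).

morphospecies I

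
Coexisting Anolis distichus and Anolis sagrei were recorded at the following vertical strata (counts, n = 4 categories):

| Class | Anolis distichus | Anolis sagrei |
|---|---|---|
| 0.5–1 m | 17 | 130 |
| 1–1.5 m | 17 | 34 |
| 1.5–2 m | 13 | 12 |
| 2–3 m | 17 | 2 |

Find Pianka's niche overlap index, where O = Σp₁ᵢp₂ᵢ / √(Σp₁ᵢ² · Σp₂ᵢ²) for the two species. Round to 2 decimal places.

0.69

Proportions for Anolis distichus (n=64): 17/64=0.2656, 17/64=0.2656, 13/64=0.2031, 17/64=0.2656
Proportions for Anolis sagrei (n=178): 130/178=0.7303, 34/178=0.1910, 12/178=0.0674, 2/178=0.0112
Σ p₁ᵢp₂ᵢ = 0.193968 + 0.050730 + 0.013689 + 0.002975 = 0.261362
Σp_1ᵢ² = 0.2656² + 0.2656² + 0.2031² + 0.2656² = 0.070543 + 0.070543 + 0.041250 + 0.070543 = 0.252879
Σp_2ᵢ² = 0.7303² + 0.1910² + 0.0674² + 0.0112² = 0.533338 + 0.036481 + 0.004543 + 0.000125 = 0.574487
O = 0.261362 / √(0.252879 × 0.574487) = 0.261362 / 0.3811505 = 0.6857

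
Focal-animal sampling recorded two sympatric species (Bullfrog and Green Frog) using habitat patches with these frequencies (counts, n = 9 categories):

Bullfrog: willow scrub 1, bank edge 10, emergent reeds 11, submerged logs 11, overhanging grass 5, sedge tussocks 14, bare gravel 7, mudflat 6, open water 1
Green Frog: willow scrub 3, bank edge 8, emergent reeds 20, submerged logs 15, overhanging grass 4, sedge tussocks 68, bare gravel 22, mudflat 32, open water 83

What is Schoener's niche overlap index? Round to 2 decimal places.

Proportions for Bullfrog (n=66): 1/66=0.0152, 10/66=0.1515, 11/66=0.1667, 11/66=0.1667, 5/66=0.0758, 14/66=0.2121, 7/66=0.1061, 6/66=0.0909, 1/66=0.0152
Proportions for Green Frog (n=255): 3/255=0.0118, 8/255=0.0314, 20/255=0.0784, 15/255=0.0588, 4/255=0.0157, 68/255=0.2667, 22/255=0.0863, 32/255=0.1255, 83/255=0.3255
Σ|p₁ᵢ − p₂ᵢ| = 0.0034 + 0.1201 + 0.0883 + 0.1079 + 0.0601 + 0.0546 + 0.0198 + 0.0346 + 0.3103 = 0.7991
D = 1 − ½ × 0.7991 = 1 − 0.39955 = 0.60045

0.60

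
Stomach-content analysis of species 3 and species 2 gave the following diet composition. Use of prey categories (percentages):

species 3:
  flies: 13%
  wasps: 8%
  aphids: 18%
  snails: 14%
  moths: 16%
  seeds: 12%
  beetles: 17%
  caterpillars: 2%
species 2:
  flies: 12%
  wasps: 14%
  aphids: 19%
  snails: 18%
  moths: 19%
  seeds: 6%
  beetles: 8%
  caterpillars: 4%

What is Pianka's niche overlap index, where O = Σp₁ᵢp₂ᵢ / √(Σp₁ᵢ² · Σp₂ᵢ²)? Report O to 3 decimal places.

0.938

Convert percentages to proportions (divide by 100).
Σ p₁ᵢp₂ᵢ = 0.0156 + 0.0112 + 0.0342 + 0.0252 + 0.0304 + 0.0072 + 0.0136 + 0.0008 = 0.1382
Σp_1ᵢ² = 0.13² + 0.08² + 0.18² + 0.14² + 0.16² + 0.12² + 0.17² + 0.02² = 0.0169 + 0.0064 + 0.0324 + 0.0196 + 0.0256 + 0.0144 + 0.0289 + 0.0004 = 0.1446
Σp_2ᵢ² = 0.12² + 0.14² + 0.19² + 0.18² + 0.19² + 0.06² + 0.08² + 0.04² = 0.0144 + 0.0196 + 0.0361 + 0.0324 + 0.0361 + 0.0036 + 0.0064 + 0.0016 = 0.1502
O = 0.1382 / √(0.1446 × 0.1502) = 0.1382 / 0.147373 = 0.93776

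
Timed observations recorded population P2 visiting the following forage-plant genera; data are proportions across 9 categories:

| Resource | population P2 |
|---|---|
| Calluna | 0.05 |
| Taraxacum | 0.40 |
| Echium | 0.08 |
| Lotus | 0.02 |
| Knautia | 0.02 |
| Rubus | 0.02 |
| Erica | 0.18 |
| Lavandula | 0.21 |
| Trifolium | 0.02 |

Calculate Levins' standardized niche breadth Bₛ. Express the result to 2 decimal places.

0.38

Σpᵢ² = 0.05² + 0.40² + 0.08² + 0.02² + 0.02² + 0.02² + 0.18² + 0.21² + 0.02² = 0.0025 + 0.1600 + 0.0064 + 0.0004 + 0.0004 + 0.0004 + 0.0324 + 0.0441 + 0.0004 = 0.2470
B = 1 / 0.2470 = 4.0486
Bₛ = (B − 1)/(n − 1) = (4.0486 − 1)/(9 − 1) = 3.0486/8 = 0.3811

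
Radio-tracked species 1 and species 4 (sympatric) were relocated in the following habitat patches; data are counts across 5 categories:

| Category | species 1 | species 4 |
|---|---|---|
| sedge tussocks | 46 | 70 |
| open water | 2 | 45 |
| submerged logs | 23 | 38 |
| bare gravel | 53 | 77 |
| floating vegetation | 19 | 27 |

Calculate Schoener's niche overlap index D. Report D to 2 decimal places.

Proportions for species 1 (n=143): 46/143=0.3217, 2/143=0.0140, 23/143=0.1608, 53/143=0.3706, 19/143=0.1329
Proportions for species 4 (n=257): 70/257=0.2724, 45/257=0.1751, 38/257=0.1479, 77/257=0.2996, 27/257=0.1051
Σ|p₁ᵢ − p₂ᵢ| = 0.0493 + 0.1611 + 0.0129 + 0.0710 + 0.0278 = 0.3221
D = 1 − ½ × 0.3221 = 1 − 0.16105 = 0.83895

0.84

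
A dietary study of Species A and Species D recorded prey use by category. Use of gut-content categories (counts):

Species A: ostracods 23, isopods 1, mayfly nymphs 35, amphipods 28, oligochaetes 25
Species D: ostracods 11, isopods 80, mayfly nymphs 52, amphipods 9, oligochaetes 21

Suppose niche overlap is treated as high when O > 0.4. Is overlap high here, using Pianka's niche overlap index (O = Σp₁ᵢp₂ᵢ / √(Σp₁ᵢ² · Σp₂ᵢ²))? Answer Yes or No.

Proportions for Species A (n=112): 23/112=0.2054, 1/112=0.0089, 35/112=0.3125, 28/112=0.2500, 25/112=0.2232
Proportions for Species D (n=173): 11/173=0.0636, 80/173=0.4624, 52/173=0.3006, 9/173=0.0520, 21/173=0.1214
Σ p₁ᵢp₂ᵢ = 0.013063 + 0.004115 + 0.093938 + 0.013000 + 0.027096 = 0.151212
Σp_1ᵢ² = 0.2054² + 0.0089² + 0.3125² + 0.2500² + 0.2232² = 0.042189 + 0.000079 + 0.097656 + 0.062500 + 0.049818 = 0.252242
Σp_2ᵢ² = 0.0636² + 0.4624² + 0.3006² + 0.0520² + 0.1214² = 0.004045 + 0.213814 + 0.090360 + 0.002704 + 0.014738 = 0.325661
O = 0.151212 / √(0.252242 × 0.325661) = 0.151212 / 0.2866102 = 0.5276
O = 0.5276 > 0.4 → Yes.

Yes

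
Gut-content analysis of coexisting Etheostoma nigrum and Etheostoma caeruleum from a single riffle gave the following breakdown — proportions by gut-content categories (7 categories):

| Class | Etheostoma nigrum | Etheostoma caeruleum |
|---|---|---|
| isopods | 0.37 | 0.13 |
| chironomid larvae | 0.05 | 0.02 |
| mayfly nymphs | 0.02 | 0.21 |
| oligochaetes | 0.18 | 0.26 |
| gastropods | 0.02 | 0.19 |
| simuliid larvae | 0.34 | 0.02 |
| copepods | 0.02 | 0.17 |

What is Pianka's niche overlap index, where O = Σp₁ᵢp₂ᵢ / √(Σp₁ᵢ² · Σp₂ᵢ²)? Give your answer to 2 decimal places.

Σ p₁ᵢp₂ᵢ = 0.0481 + 0.0010 + 0.0042 + 0.0468 + 0.0038 + 0.0068 + 0.0034 = 0.1141
Σp_1ᵢ² = 0.37² + 0.05² + 0.02² + 0.18² + 0.02² + 0.34² + 0.02² = 0.1369 + 0.0025 + 0.0004 + 0.0324 + 0.0004 + 0.1156 + 0.0004 = 0.2886
Σp_2ᵢ² = 0.13² + 0.02² + 0.21² + 0.26² + 0.19² + 0.02² + 0.17² = 0.0169 + 0.0004 + 0.0441 + 0.0676 + 0.0361 + 0.0004 + 0.0289 = 0.1944
O = 0.1141 / √(0.2886 × 0.1944) = 0.1141 / 0.23686 = 0.4817

0.48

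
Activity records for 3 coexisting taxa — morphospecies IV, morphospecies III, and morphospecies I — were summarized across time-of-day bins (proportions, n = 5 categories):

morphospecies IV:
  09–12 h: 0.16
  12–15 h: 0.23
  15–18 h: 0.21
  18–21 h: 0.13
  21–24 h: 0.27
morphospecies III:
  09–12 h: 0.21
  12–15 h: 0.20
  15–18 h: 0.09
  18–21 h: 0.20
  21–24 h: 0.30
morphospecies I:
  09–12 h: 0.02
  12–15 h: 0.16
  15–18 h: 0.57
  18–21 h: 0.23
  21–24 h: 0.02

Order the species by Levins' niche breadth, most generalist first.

morphospecies IV > morphospecies III > morphospecies I

Σp_IVᵢ² = 0.16² + 0.23² + 0.21² + 0.13² + 0.27² = 0.0256 + 0.0529 + 0.0441 + 0.0169 + 0.0729 = 0.2124
B_IV = 1 / 0.2124 = 4.7081
Σp_IIIᵢ² = 0.21² + 0.20² + 0.09² + 0.20² + 0.30² = 0.0441 + 0.0400 + 0.0081 + 0.0400 + 0.0900 = 0.2222
B_III = 1 / 0.2222 = 4.5005
Σp_Iᵢ² = 0.02² + 0.16² + 0.57² + 0.23² + 0.02² = 0.0004 + 0.0256 + 0.3249 + 0.0529 + 0.0004 = 0.4042
B_I = 1 / 0.4042 = 2.4740
Ranking by B (broadest → narrowest): morphospecies IV (4.71) > morphospecies III (4.50) > morphospecies I (2.47)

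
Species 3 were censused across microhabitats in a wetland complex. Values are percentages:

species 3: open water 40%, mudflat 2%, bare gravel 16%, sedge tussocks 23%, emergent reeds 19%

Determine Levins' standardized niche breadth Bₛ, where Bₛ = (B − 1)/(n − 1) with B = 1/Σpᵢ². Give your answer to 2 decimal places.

0.66

Convert percentages to proportions (divide by 100).
Σpᵢ² = 0.40² + 0.02² + 0.16² + 0.23² + 0.19² = 0.1600 + 0.0004 + 0.0256 + 0.0529 + 0.0361 = 0.2750
B = 1 / 0.2750 = 3.6364
Bₛ = (B − 1)/(n − 1) = (3.6364 − 1)/(5 − 1) = 2.6364/4 = 0.6591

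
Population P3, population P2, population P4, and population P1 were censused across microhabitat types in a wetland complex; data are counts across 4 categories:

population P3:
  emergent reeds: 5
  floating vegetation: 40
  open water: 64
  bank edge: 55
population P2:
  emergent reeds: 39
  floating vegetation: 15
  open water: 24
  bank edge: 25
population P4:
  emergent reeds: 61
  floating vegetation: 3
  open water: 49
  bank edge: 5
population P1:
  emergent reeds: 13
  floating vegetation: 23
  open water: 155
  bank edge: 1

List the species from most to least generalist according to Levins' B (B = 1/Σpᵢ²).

Proportions for population P3 (n=164): 5/164=0.0305, 40/164=0.2439, 64/164=0.3902, 55/164=0.3354
Proportions for population P2 (n=103): 39/103=0.3786, 15/103=0.1456, 24/103=0.2330, 25/103=0.2427
Proportions for population P4 (n=118): 61/118=0.5169, 3/118=0.0254, 49/118=0.4153, 5/118=0.0424
Proportions for population P1 (n=192): 13/192=0.0677, 23/192=0.1198, 155/192=0.8073, 1/192=0.0052
Σp_P3ᵢ² = 0.0305² + 0.2439² + 0.3902² + 0.3354² = 0.000930 + 0.059487 + 0.152256 + 0.112493 = 0.325166
B_P3 = 1 / 0.325166 = 3.0754
Σp_P2ᵢ² = 0.3786² + 0.1456² + 0.2330² + 0.2427² = 0.143338 + 0.021199 + 0.054289 + 0.058903 = 0.277729
B_P2 = 1 / 0.277729 = 3.6006
Σp_P4ᵢ² = 0.5169² + 0.0254² + 0.4153² + 0.0424² = 0.267186 + 0.000645 + 0.172474 + 0.001798 = 0.442103
B_P4 = 1 / 0.442103 = 2.2619
Σp_P1ᵢ² = 0.0677² + 0.1198² + 0.8073² + 0.0052² = 0.004583 + 0.014352 + 0.651733 + 0.000027 = 0.670695
B_P1 = 1 / 0.670695 = 1.4910
Ranking by B (broadest → narrowest): population P2 (3.60) > population P3 (3.08) > population P4 (2.26) > population P1 (1.49)

population P2 > population P3 > population P4 > population P1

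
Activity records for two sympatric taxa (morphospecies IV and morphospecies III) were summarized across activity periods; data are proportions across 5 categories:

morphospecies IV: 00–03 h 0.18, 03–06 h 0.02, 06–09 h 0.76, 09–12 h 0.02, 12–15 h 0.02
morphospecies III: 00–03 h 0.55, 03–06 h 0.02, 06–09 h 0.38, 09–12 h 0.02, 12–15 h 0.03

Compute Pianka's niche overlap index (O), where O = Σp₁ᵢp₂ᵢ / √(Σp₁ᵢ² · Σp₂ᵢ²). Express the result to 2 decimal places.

Σ p₁ᵢp₂ᵢ = 0.0990 + 0.0004 + 0.2888 + 0.0004 + 0.0006 = 0.3892
Σp_1ᵢ² = 0.18² + 0.02² + 0.76² + 0.02² + 0.02² = 0.0324 + 0.0004 + 0.5776 + 0.0004 + 0.0004 = 0.6112
Σp_2ᵢ² = 0.55² + 0.02² + 0.38² + 0.02² + 0.03² = 0.3025 + 0.0004 + 0.1444 + 0.0004 + 0.0009 = 0.4486
O = 0.3892 / √(0.6112 × 0.4486) = 0.3892 / 0.52363 = 0.7433

0.74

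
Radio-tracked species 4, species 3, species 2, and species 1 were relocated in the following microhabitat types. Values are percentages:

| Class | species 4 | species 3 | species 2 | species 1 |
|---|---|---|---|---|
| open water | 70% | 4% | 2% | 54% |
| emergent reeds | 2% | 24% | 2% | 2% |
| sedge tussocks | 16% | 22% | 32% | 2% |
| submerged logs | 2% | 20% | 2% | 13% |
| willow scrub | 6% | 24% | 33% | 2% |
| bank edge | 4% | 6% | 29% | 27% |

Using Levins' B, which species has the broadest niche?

Convert percentages to proportions (divide by 100).
Σp_4ᵢ² = 0.70² + 0.02² + 0.16² + 0.02² + 0.06² + 0.04² = 0.4900 + 0.0004 + 0.0256 + 0.0004 + 0.0036 + 0.0016 = 0.5216
B_4 = 1 / 0.5216 = 1.9172
Σp_3ᵢ² = 0.04² + 0.24² + 0.22² + 0.20² + 0.24² + 0.06² = 0.0016 + 0.0576 + 0.0484 + 0.0400 + 0.0576 + 0.0036 = 0.2088
B_3 = 1 / 0.2088 = 4.7893
Σp_2ᵢ² = 0.02² + 0.02² + 0.32² + 0.02² + 0.33² + 0.29² = 0.0004 + 0.0004 + 0.1024 + 0.0004 + 0.1089 + 0.0841 = 0.2966
B_2 = 1 / 0.2966 = 3.3715
Σp_1ᵢ² = 0.54² + 0.02² + 0.02² + 0.13² + 0.02² + 0.27² = 0.2916 + 0.0004 + 0.0004 + 0.0169 + 0.0004 + 0.0729 = 0.3826
B_1 = 1 / 0.3826 = 2.6137
Highest B → broadest niche (most generalist): species 3 (B = 4.79).

species 3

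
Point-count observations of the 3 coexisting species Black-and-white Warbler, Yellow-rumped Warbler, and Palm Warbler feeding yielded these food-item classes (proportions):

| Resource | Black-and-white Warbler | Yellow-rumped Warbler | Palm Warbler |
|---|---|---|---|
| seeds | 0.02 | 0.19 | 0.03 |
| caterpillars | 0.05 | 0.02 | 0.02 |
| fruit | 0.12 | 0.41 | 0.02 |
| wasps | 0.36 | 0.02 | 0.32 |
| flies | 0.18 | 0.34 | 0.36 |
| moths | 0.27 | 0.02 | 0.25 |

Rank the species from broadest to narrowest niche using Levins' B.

Σp_Blacᵢ² = 0.02² + 0.05² + 0.12² + 0.36² + 0.18² + 0.27² = 0.0004 + 0.0025 + 0.0144 + 0.1296 + 0.0324 + 0.0729 = 0.2522
B_Blac = 1 / 0.2522 = 3.9651
Σp_Yellᵢ² = 0.19² + 0.02² + 0.41² + 0.02² + 0.34² + 0.02² = 0.0361 + 0.0004 + 0.1681 + 0.0004 + 0.1156 + 0.0004 = 0.3210
B_Yell = 1 / 0.3210 = 3.1153
Σp_Palmᵢ² = 0.03² + 0.02² + 0.02² + 0.32² + 0.36² + 0.25² = 0.0009 + 0.0004 + 0.0004 + 0.1024 + 0.1296 + 0.0625 = 0.2962
B_Palm = 1 / 0.2962 = 3.3761
Ranking by B (broadest → narrowest): Black-and-white Warbler (3.97) > Palm Warbler (3.38) > Yellow-rumped Warbler (3.12)

Black-and-white Warbler > Palm Warbler > Yellow-rumped Warbler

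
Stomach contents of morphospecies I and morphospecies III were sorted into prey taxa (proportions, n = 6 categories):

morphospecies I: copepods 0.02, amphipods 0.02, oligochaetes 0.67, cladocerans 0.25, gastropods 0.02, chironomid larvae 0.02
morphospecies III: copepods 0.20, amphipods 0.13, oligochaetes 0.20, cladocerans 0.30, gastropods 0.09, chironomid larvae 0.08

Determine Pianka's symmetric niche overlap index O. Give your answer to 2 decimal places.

Σ p₁ᵢp₂ᵢ = 0.0040 + 0.0026 + 0.1340 + 0.0750 + 0.0018 + 0.0016 = 0.2190
Σp_1ᵢ² = 0.02² + 0.02² + 0.67² + 0.25² + 0.02² + 0.02² = 0.0004 + 0.0004 + 0.4489 + 0.0625 + 0.0004 + 0.0004 = 0.5130
Σp_2ᵢ² = 0.20² + 0.13² + 0.20² + 0.30² + 0.09² + 0.08² = 0.0400 + 0.0169 + 0.0400 + 0.0900 + 0.0081 + 0.0064 = 0.2014
O = 0.2190 / √(0.5130 × 0.2014) = 0.2190 / 0.32143 = 0.6813

0.68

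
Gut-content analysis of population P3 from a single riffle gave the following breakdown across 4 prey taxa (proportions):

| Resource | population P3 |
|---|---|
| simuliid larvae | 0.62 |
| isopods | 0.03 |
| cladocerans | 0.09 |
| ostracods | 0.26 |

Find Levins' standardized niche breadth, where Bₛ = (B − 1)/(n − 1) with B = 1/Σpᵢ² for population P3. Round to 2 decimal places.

Σpᵢ² = 0.62² + 0.03² + 0.09² + 0.26² = 0.3844 + 0.0009 + 0.0081 + 0.0676 = 0.4610
B = 1 / 0.4610 = 2.1692
Bₛ = (B − 1)/(n − 1) = (2.1692 − 1)/(4 − 1) = 1.1692/3 = 0.3897

0.39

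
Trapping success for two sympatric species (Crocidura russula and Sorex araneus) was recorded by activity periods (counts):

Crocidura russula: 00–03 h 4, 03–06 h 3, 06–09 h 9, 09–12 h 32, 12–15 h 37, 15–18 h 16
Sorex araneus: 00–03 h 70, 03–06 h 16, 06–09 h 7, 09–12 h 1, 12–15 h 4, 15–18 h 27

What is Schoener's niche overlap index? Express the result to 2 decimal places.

Proportions for Crocidura russula (n=101): 4/101=0.0396, 3/101=0.0297, 9/101=0.0891, 32/101=0.3168, 37/101=0.3663, 16/101=0.1584
Proportions for Sorex araneus (n=125): 70/125=0.5600, 16/125=0.1280, 7/125=0.0560, 1/125=0.0080, 4/125=0.0320, 27/125=0.2160
Σ|p₁ᵢ − p₂ᵢ| = 0.5204 + 0.0983 + 0.0331 + 0.3088 + 0.3343 + 0.0576 = 1.3525
D = 1 − ½ × 1.3525 = 1 − 0.67625 = 0.32375

0.32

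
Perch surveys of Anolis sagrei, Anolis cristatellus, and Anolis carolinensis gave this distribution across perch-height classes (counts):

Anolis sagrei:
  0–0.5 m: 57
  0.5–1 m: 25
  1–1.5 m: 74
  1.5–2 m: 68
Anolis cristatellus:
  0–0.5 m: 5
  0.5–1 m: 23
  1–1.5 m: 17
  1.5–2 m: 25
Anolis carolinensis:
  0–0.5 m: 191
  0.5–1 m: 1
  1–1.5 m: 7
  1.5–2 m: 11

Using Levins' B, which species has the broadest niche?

Anolis sagrei

Proportions for Anolis sagrei (n=224): 57/224=0.2545, 25/224=0.1116, 74/224=0.3304, 68/224=0.3036
Proportions for Anolis cristatellus (n=70): 5/70=0.0714, 23/70=0.3286, 17/70=0.2429, 25/70=0.3571
Proportions for Anolis carolinensis (n=210): 191/210=0.9095, 1/210=0.0048, 7/210=0.0333, 11/210=0.0524
Σp_sagrᵢ² = 0.2545² + 0.1116² + 0.3304² + 0.3036² = 0.064770 + 0.012455 + 0.109164 + 0.092173 = 0.278562
B_sagr = 1 / 0.278562 = 3.5899
Σp_crisᵢ² = 0.0714² + 0.3286² + 0.2429² + 0.3571² = 0.005098 + 0.107978 + 0.059000 + 0.127520 = 0.299596
B_cris = 1 / 0.299596 = 3.3378
Σp_caroᵢ² = 0.9095² + 0.0048² + 0.0333² + 0.0524² = 0.827190 + 0.000023 + 0.001109 + 0.002746 = 0.831068
B_caro = 1 / 0.831068 = 1.2033
Highest B → broadest niche (most generalist): Anolis sagrei (B = 3.59).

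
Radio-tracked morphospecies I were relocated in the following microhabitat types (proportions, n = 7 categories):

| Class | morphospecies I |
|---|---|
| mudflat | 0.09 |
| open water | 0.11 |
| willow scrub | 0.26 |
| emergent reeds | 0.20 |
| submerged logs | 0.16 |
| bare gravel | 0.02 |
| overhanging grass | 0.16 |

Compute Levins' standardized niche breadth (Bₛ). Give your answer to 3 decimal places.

Σpᵢ² = 0.09² + 0.11² + 0.26² + 0.20² + 0.16² + 0.02² + 0.16² = 0.0081 + 0.0121 + 0.0676 + 0.0400 + 0.0256 + 0.0004 + 0.0256 = 0.1794
B = 1 / 0.1794 = 5.57414
Bₛ = (B − 1)/(n − 1) = (5.57414 − 1)/(7 − 1) = 4.57414/6 = 0.76236

0.762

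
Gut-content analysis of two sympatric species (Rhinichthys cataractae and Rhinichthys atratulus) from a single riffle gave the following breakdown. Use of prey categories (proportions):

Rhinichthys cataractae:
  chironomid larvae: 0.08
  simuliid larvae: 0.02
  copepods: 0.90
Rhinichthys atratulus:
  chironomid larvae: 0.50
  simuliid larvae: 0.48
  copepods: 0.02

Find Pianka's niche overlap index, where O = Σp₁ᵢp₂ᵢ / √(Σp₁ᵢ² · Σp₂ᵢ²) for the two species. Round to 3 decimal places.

0.108

Σ p₁ᵢp₂ᵢ = 0.0400 + 0.0096 + 0.0180 = 0.0676
Σp_1ᵢ² = 0.08² + 0.02² + 0.90² = 0.0064 + 0.0004 + 0.8100 = 0.8168
Σp_2ᵢ² = 0.50² + 0.48² + 0.02² = 0.2500 + 0.2304 + 0.0004 = 0.4808
O = 0.0676 / √(0.8168 × 0.4808) = 0.0676 / 0.626672 = 0.10787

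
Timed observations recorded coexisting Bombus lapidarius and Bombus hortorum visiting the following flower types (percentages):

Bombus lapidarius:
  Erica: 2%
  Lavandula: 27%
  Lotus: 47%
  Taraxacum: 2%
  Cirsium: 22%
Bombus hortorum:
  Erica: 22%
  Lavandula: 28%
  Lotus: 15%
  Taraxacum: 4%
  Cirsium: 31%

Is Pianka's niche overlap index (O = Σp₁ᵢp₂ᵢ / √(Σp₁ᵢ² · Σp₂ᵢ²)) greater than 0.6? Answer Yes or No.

Yes

Convert percentages to proportions (divide by 100).
Σ p₁ᵢp₂ᵢ = 0.0044 + 0.0756 + 0.0705 + 0.0008 + 0.0682 = 0.2195
Σp_1ᵢ² = 0.02² + 0.27² + 0.47² + 0.02² + 0.22² = 0.0004 + 0.0729 + 0.2209 + 0.0004 + 0.0484 = 0.3430
Σp_2ᵢ² = 0.22² + 0.28² + 0.15² + 0.04² + 0.31² = 0.0484 + 0.0784 + 0.0225 + 0.0016 + 0.0961 = 0.2470
O = 0.2195 / √(0.3430 × 0.2470) = 0.2195 / 0.29107 = 0.7541
O = 0.7541 > 0.6 → Yes.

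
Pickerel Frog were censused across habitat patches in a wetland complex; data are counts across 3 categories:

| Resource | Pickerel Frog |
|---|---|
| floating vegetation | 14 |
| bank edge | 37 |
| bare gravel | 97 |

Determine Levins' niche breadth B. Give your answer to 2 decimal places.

Proportions for Pickerel Frog (n=148): 14/148=0.0946, 37/148=0.2500, 97/148=0.6554
Σpᵢ² = 0.0946² + 0.2500² + 0.6554² = 0.008949 + 0.062500 + 0.429549 = 0.500998
B = 1 / 0.500998 = 1.9960

2.00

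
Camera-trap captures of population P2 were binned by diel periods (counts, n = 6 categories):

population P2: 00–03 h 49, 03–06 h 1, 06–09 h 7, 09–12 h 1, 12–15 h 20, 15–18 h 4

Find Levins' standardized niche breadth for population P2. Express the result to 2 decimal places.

0.27

Proportions for population P2 (n=82): 49/82=0.5976, 1/82=0.0122, 7/82=0.0854, 1/82=0.0122, 20/82=0.2439, 4/82=0.0488
Σpᵢ² = 0.5976² + 0.0122² + 0.0854² + 0.0122² + 0.2439² + 0.0488² = 0.357126 + 0.000149 + 0.007293 + 0.000149 + 0.059487 + 0.002381 = 0.426585
B = 1 / 0.426585 = 2.3442
Bₛ = (B − 1)/(n − 1) = (2.3442 − 1)/(6 − 1) = 1.3442/5 = 0.2688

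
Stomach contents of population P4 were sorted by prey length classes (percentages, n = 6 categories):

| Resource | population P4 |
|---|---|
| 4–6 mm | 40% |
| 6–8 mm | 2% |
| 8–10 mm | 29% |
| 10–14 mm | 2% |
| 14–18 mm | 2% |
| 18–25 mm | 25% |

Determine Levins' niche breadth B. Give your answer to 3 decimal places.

Convert percentages to proportions (divide by 100).
Σpᵢ² = 0.40² + 0.02² + 0.29² + 0.02² + 0.02² + 0.25² = 0.1600 + 0.0004 + 0.0841 + 0.0004 + 0.0004 + 0.0625 = 0.3078
B = 1 / 0.3078 = 3.24886

3.249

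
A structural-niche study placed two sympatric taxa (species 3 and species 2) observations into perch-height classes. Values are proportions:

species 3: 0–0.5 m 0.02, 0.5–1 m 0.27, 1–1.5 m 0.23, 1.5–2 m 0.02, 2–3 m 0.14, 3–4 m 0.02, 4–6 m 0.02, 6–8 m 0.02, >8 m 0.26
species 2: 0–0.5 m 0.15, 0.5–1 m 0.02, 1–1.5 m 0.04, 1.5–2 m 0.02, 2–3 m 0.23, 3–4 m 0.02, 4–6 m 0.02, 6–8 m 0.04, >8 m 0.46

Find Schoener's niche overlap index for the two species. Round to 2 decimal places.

0.56

Σ|p₁ᵢ − p₂ᵢ| = 0.13 + 0.25 + 0.19 + 0.00 + 0.09 + 0.00 + 0.00 + 0.02 + 0.20 = 0.88
D = 1 − ½ × 0.88 = 1 − 0.440 = 0.5600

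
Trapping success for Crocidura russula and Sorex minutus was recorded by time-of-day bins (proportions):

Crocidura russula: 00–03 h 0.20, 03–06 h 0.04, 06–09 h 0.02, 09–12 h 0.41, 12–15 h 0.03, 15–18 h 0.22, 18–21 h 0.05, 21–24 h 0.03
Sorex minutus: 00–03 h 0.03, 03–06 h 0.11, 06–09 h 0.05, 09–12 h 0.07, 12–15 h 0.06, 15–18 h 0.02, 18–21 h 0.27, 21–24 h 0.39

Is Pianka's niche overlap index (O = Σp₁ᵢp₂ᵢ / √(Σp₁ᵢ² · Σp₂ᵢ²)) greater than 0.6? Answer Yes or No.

Σ p₁ᵢp₂ᵢ = 0.0060 + 0.0044 + 0.0010 + 0.0287 + 0.0018 + 0.0044 + 0.0135 + 0.0117 = 0.0715
Σp_1ᵢ² = 0.20² + 0.04² + 0.02² + 0.41² + 0.03² + 0.22² + 0.05² + 0.03² = 0.0400 + 0.0016 + 0.0004 + 0.1681 + 0.0009 + 0.0484 + 0.0025 + 0.0009 = 0.2628
Σp_2ᵢ² = 0.03² + 0.11² + 0.05² + 0.07² + 0.06² + 0.02² + 0.27² + 0.39² = 0.0009 + 0.0121 + 0.0025 + 0.0049 + 0.0036 + 0.0004 + 0.0729 + 0.1521 = 0.2494
O = 0.0715 / √(0.2628 × 0.2494) = 0.0715 / 0.25601 = 0.2793
O = 0.2793 < 0.6 → No.

No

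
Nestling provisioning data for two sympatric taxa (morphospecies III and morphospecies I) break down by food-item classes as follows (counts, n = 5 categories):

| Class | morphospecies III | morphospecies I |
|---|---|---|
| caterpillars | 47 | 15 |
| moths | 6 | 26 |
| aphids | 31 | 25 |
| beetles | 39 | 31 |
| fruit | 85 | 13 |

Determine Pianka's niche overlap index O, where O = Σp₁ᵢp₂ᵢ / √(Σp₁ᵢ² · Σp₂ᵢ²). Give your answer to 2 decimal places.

0.70

Proportions for morphospecies III (n=208): 47/208=0.2260, 6/208=0.0288, 31/208=0.1490, 39/208=0.1875, 85/208=0.4087
Proportions for morphospecies I (n=110): 15/110=0.1364, 26/110=0.2364, 25/110=0.2273, 31/110=0.2818, 13/110=0.1182
Σ p₁ᵢp₂ᵢ = 0.030826 + 0.006808 + 0.033868 + 0.052838 + 0.048308 = 0.172648
Σp_1ᵢ² = 0.2260² + 0.0288² + 0.1490² + 0.1875² + 0.4087² = 0.051076 + 0.000829 + 0.022201 + 0.035156 + 0.167036 = 0.276298
Σp_2ᵢ² = 0.1364² + 0.2364² + 0.2273² + 0.2818² + 0.1182² = 0.018605 + 0.055885 + 0.051665 + 0.079411 + 0.013971 = 0.219537
O = 0.172648 / √(0.276298 × 0.219537) = 0.172648 / 0.2462877 = 0.7010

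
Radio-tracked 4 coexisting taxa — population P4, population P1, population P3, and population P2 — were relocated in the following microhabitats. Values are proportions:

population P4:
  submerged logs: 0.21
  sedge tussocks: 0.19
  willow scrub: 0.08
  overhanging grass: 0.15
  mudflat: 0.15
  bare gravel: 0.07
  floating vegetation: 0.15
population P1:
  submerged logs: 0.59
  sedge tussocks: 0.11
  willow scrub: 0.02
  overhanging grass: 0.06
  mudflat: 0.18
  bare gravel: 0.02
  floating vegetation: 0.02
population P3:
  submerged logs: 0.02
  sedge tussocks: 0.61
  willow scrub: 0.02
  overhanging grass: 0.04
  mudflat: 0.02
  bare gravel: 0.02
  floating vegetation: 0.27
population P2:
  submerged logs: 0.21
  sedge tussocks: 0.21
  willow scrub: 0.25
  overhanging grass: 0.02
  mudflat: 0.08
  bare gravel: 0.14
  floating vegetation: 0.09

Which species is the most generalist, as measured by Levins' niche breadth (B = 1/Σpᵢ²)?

population P4

Σp_P4ᵢ² = 0.21² + 0.19² + 0.08² + 0.15² + 0.15² + 0.07² + 0.15² = 0.0441 + 0.0361 + 0.0064 + 0.0225 + 0.0225 + 0.0049 + 0.0225 = 0.1590
B_P4 = 1 / 0.1590 = 6.2893
Σp_P1ᵢ² = 0.59² + 0.11² + 0.02² + 0.06² + 0.18² + 0.02² + 0.02² = 0.3481 + 0.0121 + 0.0004 + 0.0036 + 0.0324 + 0.0004 + 0.0004 = 0.3974
B_P1 = 1 / 0.3974 = 2.5164
Σp_P3ᵢ² = 0.02² + 0.61² + 0.02² + 0.04² + 0.02² + 0.02² + 0.27² = 0.0004 + 0.3721 + 0.0004 + 0.0016 + 0.0004 + 0.0004 + 0.0729 = 0.4482
B_P3 = 1 / 0.4482 = 2.2311
Σp_P2ᵢ² = 0.21² + 0.21² + 0.25² + 0.02² + 0.08² + 0.14² + 0.09² = 0.0441 + 0.0441 + 0.0625 + 0.0004 + 0.0064 + 0.0196 + 0.0081 = 0.1852
B_P2 = 1 / 0.1852 = 5.3996
Highest B → broadest niche (most generalist): population P4 (B = 6.29).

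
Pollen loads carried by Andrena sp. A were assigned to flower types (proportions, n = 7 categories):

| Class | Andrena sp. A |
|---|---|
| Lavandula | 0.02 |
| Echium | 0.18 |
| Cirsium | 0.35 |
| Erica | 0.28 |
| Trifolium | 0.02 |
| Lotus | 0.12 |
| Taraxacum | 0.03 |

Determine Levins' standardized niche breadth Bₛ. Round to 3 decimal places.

Σpᵢ² = 0.02² + 0.18² + 0.35² + 0.28² + 0.02² + 0.12² + 0.03² = 0.0004 + 0.0324 + 0.1225 + 0.0784 + 0.0004 + 0.0144 + 0.0009 = 0.2494
B = 1 / 0.2494 = 4.00962
Bₛ = (B − 1)/(n − 1) = (4.00962 − 1)/(7 − 1) = 3.00962/6 = 0.50160

0.502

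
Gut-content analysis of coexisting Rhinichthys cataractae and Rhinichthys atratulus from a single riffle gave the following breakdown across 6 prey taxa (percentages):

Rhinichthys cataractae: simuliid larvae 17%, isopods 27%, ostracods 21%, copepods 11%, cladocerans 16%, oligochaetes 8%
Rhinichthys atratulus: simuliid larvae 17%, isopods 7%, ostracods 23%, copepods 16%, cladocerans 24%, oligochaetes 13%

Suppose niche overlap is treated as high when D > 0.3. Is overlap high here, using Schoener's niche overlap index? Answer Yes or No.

Yes

Convert percentages to proportions (divide by 100).
Σ|p₁ᵢ − p₂ᵢ| = 0.00 + 0.20 + 0.02 + 0.05 + 0.08 + 0.05 = 0.40
D = 1 − ½ × 0.40 = 1 − 0.200 = 0.8000
D = 0.8000 > 0.3 → Yes.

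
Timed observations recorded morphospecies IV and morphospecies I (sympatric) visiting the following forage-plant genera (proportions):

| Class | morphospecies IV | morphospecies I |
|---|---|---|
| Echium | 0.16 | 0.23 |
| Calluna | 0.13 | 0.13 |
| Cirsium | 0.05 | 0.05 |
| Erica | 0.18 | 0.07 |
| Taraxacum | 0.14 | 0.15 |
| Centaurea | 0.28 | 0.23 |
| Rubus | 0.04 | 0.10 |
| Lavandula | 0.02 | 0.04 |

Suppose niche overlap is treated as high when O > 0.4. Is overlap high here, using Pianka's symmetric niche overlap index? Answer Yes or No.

Σ p₁ᵢp₂ᵢ = 0.0368 + 0.0169 + 0.0025 + 0.0126 + 0.0210 + 0.0644 + 0.0040 + 0.0008 = 0.1590
Σp_1ᵢ² = 0.16² + 0.13² + 0.05² + 0.18² + 0.14² + 0.28² + 0.04² + 0.02² = 0.0256 + 0.0169 + 0.0025 + 0.0324 + 0.0196 + 0.0784 + 0.0016 + 0.0004 = 0.1774
Σp_2ᵢ² = 0.23² + 0.13² + 0.05² + 0.07² + 0.15² + 0.23² + 0.10² + 0.04² = 0.0529 + 0.0169 + 0.0025 + 0.0049 + 0.0225 + 0.0529 + 0.0100 + 0.0016 = 0.1642
O = 0.1590 / √(0.1774 × 0.1642) = 0.1590 / 0.17067 = 0.9316
O = 0.9316 > 0.4 → Yes.

Yes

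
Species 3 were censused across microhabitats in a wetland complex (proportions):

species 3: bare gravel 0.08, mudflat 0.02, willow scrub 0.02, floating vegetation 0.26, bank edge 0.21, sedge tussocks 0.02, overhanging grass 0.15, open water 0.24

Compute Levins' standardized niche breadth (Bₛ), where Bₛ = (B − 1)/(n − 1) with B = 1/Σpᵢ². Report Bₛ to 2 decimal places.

Σpᵢ² = 0.08² + 0.02² + 0.02² + 0.26² + 0.21² + 0.02² + 0.15² + 0.24² = 0.0064 + 0.0004 + 0.0004 + 0.0676 + 0.0441 + 0.0004 + 0.0225 + 0.0576 = 0.1994
B = 1 / 0.1994 = 5.0150
Bₛ = (B − 1)/(n − 1) = (5.0150 − 1)/(8 − 1) = 4.0150/7 = 0.5736

0.57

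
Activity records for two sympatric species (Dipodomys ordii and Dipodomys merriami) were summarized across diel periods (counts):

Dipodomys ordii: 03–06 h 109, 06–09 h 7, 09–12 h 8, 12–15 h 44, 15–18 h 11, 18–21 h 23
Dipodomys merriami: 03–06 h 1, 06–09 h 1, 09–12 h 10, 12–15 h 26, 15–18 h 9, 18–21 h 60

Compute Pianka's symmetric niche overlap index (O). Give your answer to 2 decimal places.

Proportions for Dipodomys ordii (n=202): 109/202=0.5396, 7/202=0.0347, 8/202=0.0396, 44/202=0.2178, 11/202=0.0545, 23/202=0.1139
Proportions for Dipodomys merriami (n=107): 1/107=0.0093, 1/107=0.0093, 10/107=0.0935, 26/107=0.2430, 9/107=0.0841, 60/107=0.5607
Σ p₁ᵢp₂ᵢ = 0.005018 + 0.000323 + 0.003703 + 0.052925 + 0.004583 + 0.063864 = 0.130416
Σp_1ᵢ² = 0.5396² + 0.0347² + 0.0396² + 0.2178² + 0.0545² + 0.1139² = 0.291168 + 0.001204 + 0.001568 + 0.047437 + 0.002970 + 0.012973 = 0.357320
Σp_2ᵢ² = 0.0093² + 0.0093² + 0.0935² + 0.2430² + 0.0841² + 0.5607² = 0.000086 + 0.000086 + 0.008742 + 0.059049 + 0.007073 + 0.314384 = 0.389420
O = 0.130416 / √(0.357320 × 0.389420) = 0.130416 / 0.3730249 = 0.3496

0.35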